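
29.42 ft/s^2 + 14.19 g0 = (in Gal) 1 ft/s^2 = 0.3048 m/s^2, so 29.42 ft/s^2 = 29.42 * 0.3048 = 8.967216 m/s^2. 1 g0 = 9.80665 m/s^2, so 14.19 g0 = 14.19 * 9.80665 = 139.15636 m/s^2. Sum: 8.967216 + 139.15636 = 148.12358 m/s^2. 1 Gal = 0.01 m/s^2, so 148.12358 m/s^2 = 148.12358 / 0.01 = 14812.358 Gal ≈ 1.481e+04 Gal (4 s.f.). Final answer: 1.481e+04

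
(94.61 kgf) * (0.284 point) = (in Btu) 8.811e-05. Check: 1 kgf = 9.80665 N, so 94.61 kgf = 94.61 * 9.80665 = 927.80716 N. 1 point = 0.00035277778 m, so 0.284 point = 0.284 * 0.00035277778 = 0.00010018889 m. Combine: 927.80716 N * 0.00010018889 m = 0.092955968 J. 1 Btu = 1055.0559 J, so 0.092955968 J = 0.092955968 / 1055.0559 = 8.8105258e-05 Btu ≈ 8.811e-05 Btu (4 s.f.).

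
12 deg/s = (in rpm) 1 deg/s = 0.017453293 rad/s, so 12 deg/s = 12 * 0.017453293 = 0.20943951 rad/s. 1 rpm = 0.10471976 rad/s, so 0.20943951 rad/s = 0.20943951 / 0.10471976 = 2 rpm. Final answer: 2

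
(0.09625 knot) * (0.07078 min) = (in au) 1.406e-12. Check: 1 knot = 0.51444444 m/s, so 0.09625 knot = 0.09625 * 0.51444444 = 0.049515278 m/s. 1 min = 60 s, so 0.07078 min = 0.07078 * 60 = 4.2468 s. Combine: 0.049515278 m/s * 4.2468 s = 0.21028148 m. 1 au = 1.4959787e+11 m, so 0.21028148 m = 0.21028148 / 1.4959787e+11 = 1.4056449e-12 au ≈ 1.406e-12 au (4 s.f.).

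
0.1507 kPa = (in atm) 1 kPa = 1000 Pa, so 0.1507 kPa = 0.1507 * 1000 = 150.7 Pa. 1 atm = 101325 Pa, so 150.7 Pa = 150.7 / 101325 = 0.0014872934 atm ≈ 0.001487 atm (4 s.f.). Final answer: 0.001487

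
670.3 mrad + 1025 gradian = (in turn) 2.669. Check: 1 mrad = 0.001 rad, so 670.3 mrad = 670.3 * 0.001 = 0.6703 rad. 1 gradian = 0.015707963 rad, so 1025 gradian = 1025 * 0.015707963 = 16.100662 rad. Sum: 0.6703 + 16.100662 = 16.770962 rad. 1 turn = 6.2831853 rad, so 16.770962 rad = 16.770962 / 6.2831853 = 2.6691816 turn ≈ 2.669 turn (4 s.f.).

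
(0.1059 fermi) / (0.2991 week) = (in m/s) 1 fermi = 1e-15 m, so 0.1059 fermi = 0.1059 * 1e-15 = 1.059e-16 m. 1 week = 604800 s, so 0.2991 week = 0.2991 * 604800 = 180895.68 s. Combine: 1.059e-16 m / 180895.68 s = 5.8542028e-22 m/s. Result: 5.8542028e-22 m/s ≈ 5.854e-22 m/s (4 s.f.). Final answer: 5.854e-22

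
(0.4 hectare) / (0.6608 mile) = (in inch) 148.1. Check: 1 hectare = 10000 m^2, so 0.4 hectare = 0.4 * 10000 = 4000 m^2. 1 mile = 1609.344 m, so 0.6608 mile = 0.6608 * 1609.344 = 1063.4545 m. Combine: 4000 m^2 / 1063.4545 m = 3.7613268 m. 1 inch = 0.0254 m, so 3.7613268 m = 3.7613268 / 0.0254 = 148.08373 inch ≈ 148.1 inch (4 s.f.).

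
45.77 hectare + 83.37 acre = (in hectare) 79.51. Check: 1 hectare = 10000 m^2, so 45.77 hectare = 45.77 * 10000 = 457700 m^2. 1 acre = 4046.8564 m^2, so 83.37 acre = 83.37 * 4046.8564 = 337386.42 m^2. Sum: 457700 + 337386.42 = 795086.42 m^2. 1 hectare = 10000 m^2, so 795086.42 m^2 = 795086.42 / 10000 = 79.508642 hectare ≈ 79.51 hectare (4 s.f.).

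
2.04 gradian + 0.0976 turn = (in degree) 36.97. Check: 1 gradian = 0.015707963 rad, so 2.04 gradian = 2.04 * 0.015707963 = 0.032044245 rad. 1 turn = 6.2831853 rad, so 0.0976 turn = 0.0976 * 6.2831853 = 0.61323889 rad. Sum: 0.032044245 + 0.61323889 = 0.64528313 rad. 1 degree = 0.017453293 rad, so 0.64528313 rad = 0.64528313 / 0.017453293 = 36.972 degree ≈ 36.97 degree (4 s.f.).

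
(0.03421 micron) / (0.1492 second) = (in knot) 4.457e-07. Check: 1 micron = 1e-06 m, so 0.03421 micron = 0.03421 * 1e-06 = 3.421e-08 m. 0.1492 second = 0.1492 s. Combine: 3.421e-08 m / 0.1492 s = 2.2928954e-07 m/s. 1 knot = 0.51444444 m/s, so 2.2928954e-07 m/s = 2.2928954e-07 / 0.51444444 = 4.4570322e-07 knot ≈ 4.457e-07 knot (4 s.f.).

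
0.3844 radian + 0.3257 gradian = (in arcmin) 0.3844 radian = 0.3844 rad. 1 gradian = 0.015707963 rad, so 0.3257 gradian = 0.3257 * 0.015707963 = 0.0051160836 rad. Sum: 0.3844 + 0.0051160836 = 0.38951608 rad. 1 arcmin = 0.00029088821 rad, so 0.38951608 rad = 0.38951608 / 0.00029088821 = 1339.0577 arcmin ≈ 1339 arcmin (4 s.f.). Final answer: 1339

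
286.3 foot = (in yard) 95.43. Check: 1 foot = 0.3048 m, so 286.3 foot = 286.3 * 0.3048 = 87.26424 m. 1 yard = 0.9144 m, so 87.26424 m = 87.26424 / 0.9144 = 95.433333 yard ≈ 95.43 yard (4 s.f.).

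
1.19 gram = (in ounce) 0.04198. Check: 1 gram = 0.001 kg, so 1.19 gram = 1.19 * 0.001 = 0.00119 kg. 1 ounce = 0.028349523 kg, so 0.00119 kg = 0.00119 / 0.028349523 = 0.041976015 ounce ≈ 0.04198 ounce (4 s.f.).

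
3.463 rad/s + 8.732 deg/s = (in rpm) 3.463 rad/s is already in rad/s. 1 deg/s = 0.017453293 rad/s, so 8.732 deg/s = 8.732 * 0.017453293 = 0.15240215 rad/s. Sum: 3.463 + 0.15240215 = 3.6154022 rad/s. 1 rpm = 0.10471976 rad/s, so 3.6154022 rad/s = 3.6154022 / 0.10471976 = 34.524547 rpm ≈ 34.52 rpm (4 s.f.). Final answer: 34.52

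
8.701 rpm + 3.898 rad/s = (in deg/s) 1 rpm = 0.10471976 rad/s, so 8.701 rpm = 8.701 * 0.10471976 = 0.91116659 rad/s. 3.898 rad/s is already in rad/s. Sum: 0.91116659 + 3.898 = 4.8091666 rad/s. 1 deg/s = 0.017453293 rad/s, so 4.8091666 rad/s = 4.8091666 / 0.017453293 = 275.54495 deg/s ≈ 275.5 deg/s (4 s.f.). Final answer: 275.5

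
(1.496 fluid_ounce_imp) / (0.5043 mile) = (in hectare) 5.237e-12. Check: 1 fluid_ounce_imp = 2.8413063e-05 m^3, so 1.496 fluid_ounce_imp = 1.496 * 2.8413063e-05 = 4.2505941e-05 m^3. 1 mile = 1609.344 m, so 0.5043 mile = 0.5043 * 1609.344 = 811.59218 m. Combine: 4.2505941e-05 m^3 / 811.59218 m = 5.2373523e-08 m^2. 1 hectare = 10000 m^2, so 5.2373523e-08 m^2 = 5.2373523e-08 / 10000 = 5.2373523e-12 hectare ≈ 5.237e-12 hectare (4 s.f.).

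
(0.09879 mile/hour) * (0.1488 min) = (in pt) 1 mile/hour = 0.44704 m/s, so 0.09879 mile/hour = 0.09879 * 0.44704 = 0.044163082 m/s. 1 min = 60 s, so 0.1488 min = 0.1488 * 60 = 8.928 s. Combine: 0.044163082 m/s * 8.928 s = 0.39428799 m. 1 pt = 0.00035277778 m, so 0.39428799 m = 0.39428799 / 0.00035277778 = 1117.6668 pt ≈ 1118 pt (4 s.f.). Final answer: 1118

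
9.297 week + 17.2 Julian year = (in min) 9.14e+06. Check: 1 week = 604800 s, so 9.297 week = 9.297 * 604800 = 5622825.6 s. 1 Julian year = 31557600 s, so 17.2 Julian year = 17.2 * 31557600 = 5.4279072e+08 s. Sum: 5622825.6 + 5.4279072e+08 = 5.4841355e+08 s. 1 min = 60 s, so 5.4841355e+08 s = 5.4841355e+08 / 60 = 9140225.8 min ≈ 9.14e+06 min (4 s.f.).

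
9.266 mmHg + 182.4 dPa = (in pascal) 1254. Check: 1 mmHg = 133.32237 Pa, so 9.266 mmHg = 9.266 * 133.32237 = 1235.3651 Pa. 1 dPa = 0.1 Pa, so 182.4 dPa = 182.4 * 0.1 = 18.24 Pa. Sum: 1235.3651 + 18.24 = 1253.6051 Pa. 1253.6051 Pa = 1253.6051 pascal ≈ 1254 pascal (4 s.f.).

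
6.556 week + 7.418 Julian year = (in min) 3.968e+06. Check: 1 week = 604800 s, so 6.556 week = 6.556 * 604800 = 3965068.8 s. 1 Julian year = 31557600 s, so 7.418 Julian year = 7.418 * 31557600 = 2.3409428e+08 s. Sum: 3965068.8 + 2.3409428e+08 = 2.3805935e+08 s. 1 min = 60 s, so 2.3805935e+08 s = 2.3805935e+08 / 60 = 3967655.8 min ≈ 3.968e+06 min (4 s.f.).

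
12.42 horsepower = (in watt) 9262. Check: 1 horsepower = 745.69987 W, so 12.42 horsepower = 12.42 * 745.69987 = 9261.5924 W. 9261.5924 W = 9261.5924 watt ≈ 9262 watt (4 s.f.).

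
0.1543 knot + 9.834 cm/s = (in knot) 0.3455. Check: 1 knot = 0.51444444 m/s, so 0.1543 knot = 0.1543 * 0.51444444 = 0.079378778 m/s. 1 cm/s = 0.01 m/s, so 9.834 cm/s = 9.834 * 0.01 = 0.09834 m/s. Sum: 0.079378778 + 0.09834 = 0.17771878 m/s. 1 knot = 0.51444444 m/s, so 0.17771878 m/s = 0.17771878 / 0.51444444 = 0.34545767 knot ≈ 0.3455 knot (4 s.f.).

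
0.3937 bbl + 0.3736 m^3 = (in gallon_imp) 95.95. Check: 1 bbl = 0.15898729 m^3, so 0.3937 bbl = 0.3937 * 0.15898729 = 0.062593298 m^3. 0.3736 m^3 is already in m^3. Sum: 0.062593298 + 0.3736 = 0.4361933 m^3. 1 gallon_imp = 0.00454609 m^3, so 0.4361933 m^3 = 0.4361933 / 0.00454609 = 95.949112 gallon_imp ≈ 95.95 gallon_imp (4 s.f.).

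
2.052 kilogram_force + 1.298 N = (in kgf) 1 kilogram_force = 9.80665 N, so 2.052 kilogram_force = 2.052 * 9.80665 = 20.123246 N. 1.298 N is already in N. Sum: 20.123246 + 1.298 = 21.421246 N. 1 kgf = 9.80665 N, so 21.421246 N = 21.421246 / 9.80665 = 2.1843592 kgf ≈ 2.184 kgf (4 s.f.). Final answer: 2.184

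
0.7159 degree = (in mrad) 12.49. Check: 1 degree = 0.017453293 rad, so 0.7159 degree = 0.7159 * 0.017453293 = 0.012494812 rad. 1 mrad = 0.001 rad, so 0.012494812 rad = 0.012494812 / 0.001 = 12.494812 mrad ≈ 12.49 mrad (4 s.f.).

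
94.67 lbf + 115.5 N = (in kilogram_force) 1 lbf = 4.4482216 N, so 94.67 lbf = 94.67 * 4.4482216 = 421.11314 N. 115.5 N is already in N. Sum: 421.11314 + 115.5 = 536.61314 N. 1 kilogram_force = 9.80665 N, so 536.61314 N = 536.61314 / 9.80665 = 54.719312 kilogram_force ≈ 54.72 kilogram_force (4 s.f.). Final answer: 54.72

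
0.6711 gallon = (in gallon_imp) 1 gallon = 0.0037854118 m^3, so 0.6711 gallon = 0.6711 * 0.0037854118 = 0.0025403898 m^3. 1 gallon_imp = 0.00454609 m^3, so 0.0025403898 m^3 = 0.0025403898 / 0.00454609 = 0.55880765 gallon_imp ≈ 0.5588 gallon_imp (4 s.f.). Final answer: 0.5588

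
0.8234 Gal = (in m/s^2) 0.008234. Check: 1 Gal = 0.01 m/s^2, so 0.8234 Gal = 0.8234 * 0.01 = 0.008234 m/s^2. Result: 0.008234 m/s^2.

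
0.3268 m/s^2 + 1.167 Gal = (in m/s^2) 0.3268 m/s^2 is already in m/s^2. 1 Gal = 0.01 m/s^2, so 1.167 Gal = 1.167 * 0.01 = 0.01167 m/s^2. Sum: 0.3268 + 0.01167 = 0.33847 m/s^2. Result: 0.33847 m/s^2 ≈ 0.3385 m/s^2 (4 s.f.). Final answer: 0.3385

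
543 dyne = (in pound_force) 0.001221. Check: 1 dyne = 1e-05 N, so 543 dyne = 543 * 1e-05 = 0.00543 N. 1 pound_force = 4.4482216 N, so 0.00543 N = 0.00543 / 4.4482216 = 0.0012207126 pound_force ≈ 0.001221 pound_force (4 s.f.).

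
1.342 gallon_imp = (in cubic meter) 0.006101. Check: 1 gallon_imp = 0.00454609 m^3, so 1.342 gallon_imp = 1.342 * 0.00454609 = 0.0061008528 m^3. 0.0061008528 m^3 = 0.0061008528 cubic meter ≈ 0.006101 cubic meter (4 s.f.).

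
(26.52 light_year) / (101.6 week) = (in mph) 9.134e+09. Check: 1 light_year = 9.4607305e+15 m, so 26.52 light_year = 26.52 * 9.4607305e+15 = 2.5089857e+17 m. 1 week = 604800 s, so 101.6 week = 101.6 * 604800 = 61447680 s. Combine: 2.5089857e+17 m / 61447680 s = 4.0831252e+09 m/s. 1 mph = 0.44704 m/s, so 4.0831252e+09 m/s = 4.0831252e+09 / 0.44704 = 9.133691e+09 mph ≈ 9.134e+09 mph (4 s.f.).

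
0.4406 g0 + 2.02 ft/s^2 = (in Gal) 1 g0 = 9.80665 m/s^2, so 0.4406 g0 = 0.4406 * 9.80665 = 4.32081 m/s^2. 1 ft/s^2 = 0.3048 m/s^2, so 2.02 ft/s^2 = 2.02 * 0.3048 = 0.615696 m/s^2. Sum: 4.32081 + 0.615696 = 4.936506 m/s^2. 1 Gal = 0.01 m/s^2, so 4.936506 m/s^2 = 4.936506 / 0.01 = 493.6506 Gal ≈ 493.7 Gal (4 s.f.). Final answer: 493.7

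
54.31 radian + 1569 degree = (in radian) 54.31 radian = 54.31 rad. 1 degree = 0.017453293 rad, so 1569 degree = 1569 * 0.017453293 = 27.384216 rad. Sum: 54.31 + 27.384216 = 81.694216 rad. 81.694216 rad = 81.694216 radian ≈ 81.69 radian (4 s.f.). Final answer: 81.69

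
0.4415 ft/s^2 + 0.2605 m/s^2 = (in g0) 0.04029. Check: 1 ft/s^2 = 0.3048 m/s^2, so 0.4415 ft/s^2 = 0.4415 * 0.3048 = 0.1345692 m/s^2. 0.2605 m/s^2 is already in m/s^2. Sum: 0.1345692 + 0.2605 = 0.3950692 m/s^2. 1 g0 = 9.80665 m/s^2, so 0.3950692 m/s^2 = 0.3950692 / 9.80665 = 0.040285847 g0 ≈ 0.04029 g0 (4 s.f.).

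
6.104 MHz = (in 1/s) 1 MHz = 1000000 Hz, so 6.104 MHz = 6.104 * 1000000 = 6104000 Hz. 6104000 Hz = 6104000 1/s ≈ 6.104e+06 1/s (4 s.f.). Final answer: 6.104e+06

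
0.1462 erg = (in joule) 1.462e-08. Check: 1 erg = 1e-07 J, so 0.1462 erg = 0.1462 * 1e-07 = 1.462e-08 J. 1.462e-08 J = 1.462e-08 joule.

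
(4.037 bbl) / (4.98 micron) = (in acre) 31.85. Check: 1 bbl = 0.15898729 m^3, so 4.037 bbl = 4.037 * 0.15898729 = 0.64183171 m^3. 1 micron = 1e-06 m, so 4.98 micron = 4.98 * 1e-06 = 4.98e-06 m. Combine: 0.64183171 m^3 / 4.98e-06 m = 128881.87 m^2. 1 acre = 4046.8564 m^2, so 128881.87 m^2 = 128881.87 / 4046.8564 = 31.847404 acre ≈ 31.85 acre (4 s.f.).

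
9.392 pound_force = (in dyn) 1 pound_force = 4.4482216 N, so 9.392 pound_force = 9.392 * 4.4482216 = 41.777697 N. 1 dyn = 1e-05 N, so 41.777697 N = 41.777697 / 1e-05 = 4177769.7 dyn ≈ 4.178e+06 dyn (4 s.f.). Final answer: 4.178e+06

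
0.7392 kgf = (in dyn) 7.249e+05. Check: 1 kgf = 9.80665 N, so 0.7392 kgf = 0.7392 * 9.80665 = 7.2490757 N. 1 dyn = 1e-05 N, so 7.2490757 N = 7.2490757 / 1e-05 = 724907.57 dyn ≈ 7.249e+05 dyn (4 s.f.).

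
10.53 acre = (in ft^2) 1 acre = 4046.8564 m^2, so 10.53 acre = 10.53 * 4046.8564 = 42613.398 m^2. 1 ft^2 = 0.09290304 m^2, so 42613.398 m^2 = 42613.398 / 0.09290304 = 458686.8 ft^2 ≈ 4.587e+05 ft^2 (4 s.f.). Final answer: 4.587e+05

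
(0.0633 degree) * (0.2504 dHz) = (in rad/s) 2.766e-05. Check: 1 degree = 0.017453293 rad, so 0.0633 degree = 0.0633 * 0.017453293 = 0.0011047934 rad. 1 dHz = 0.1 Hz, so 0.2504 dHz = 0.2504 * 0.1 = 0.02504 Hz. Combine: 0.0011047934 rad * 0.02504 Hz = 2.7664027e-05 rad/s. Result: 2.7664027e-05 rad/s ≈ 2.766e-05 rad/s (4 s.f.).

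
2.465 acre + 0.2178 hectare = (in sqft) 1 acre = 4046.8564 m^2, so 2.465 acre = 2.465 * 4046.8564 = 9975.5011 m^2. 1 hectare = 10000 m^2, so 0.2178 hectare = 0.2178 * 10000 = 2178 m^2. Sum: 9975.5011 + 2178 = 12153.501 m^2. 1 sqft = 0.09290304 m^2, so 12153.501 m^2 = 12153.501 / 0.09290304 = 130819.2 sqft ≈ 1.308e+05 sqft (4 s.f.). Final answer: 1.308e+05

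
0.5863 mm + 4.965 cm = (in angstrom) 5.024e+08. Check: 1 mm = 0.001 m, so 0.5863 mm = 0.5863 * 0.001 = 0.0005863 m. 1 cm = 0.01 m, so 4.965 cm = 4.965 * 0.01 = 0.04965 m. Sum: 0.0005863 + 0.04965 = 0.0502363 m. 1 angstrom = 1e-10 m, so 0.0502363 m = 0.0502363 / 1e-10 = 5.02363e+08 angstrom ≈ 5.024e+08 angstrom (4 s.f.).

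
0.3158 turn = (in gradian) 1 turn = 6.2831853 rad, so 0.3158 turn = 0.3158 * 6.2831853 = 1.9842299 rad. 1 gradian = 0.015707963 rad, so 1.9842299 rad = 1.9842299 / 0.015707963 = 126.32 gradian ≈ 126.3 gradian (4 s.f.). Final answer: 126.3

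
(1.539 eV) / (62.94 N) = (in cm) 1 eV = 1.6021766e-19 J, so 1.539 eV = 1.539 * 1.6021766e-19 = 2.4657498e-19 J. 62.94 N is already in N. Combine: 2.4657498e-19 J / 62.94 N = 3.9176197e-21 m. 1 cm = 0.01 m, so 3.9176197e-21 m = 3.9176197e-21 / 0.01 = 3.9176197e-19 cm ≈ 3.918e-19 cm (4 s.f.). Final answer: 3.918e-19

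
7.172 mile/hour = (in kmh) 1 mile/hour = 0.44704 m/s, so 7.172 mile/hour = 7.172 * 0.44704 = 3.2061709 m/s. 1 kmh = 0.27777778 m/s, so 3.2061709 m/s = 3.2061709 / 0.27777778 = 11.542215 kmh ≈ 11.54 kmh (4 s.f.). Final answer: 11.54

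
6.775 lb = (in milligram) 3.073e+06. Check: 1 lb = 0.45359237 kg, so 6.775 lb = 6.775 * 0.45359237 = 3.0730883 kg. 1 milligram = 1e-06 kg, so 3.0730883 kg = 3.0730883 / 1e-06 = 3073088.3 milligram ≈ 3.073e+06 milligram (4 s.f.).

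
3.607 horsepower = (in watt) 2690. Check: 1 horsepower = 745.69987 W, so 3.607 horsepower = 3.607 * 745.69987 = 2689.7394 W. 2689.7394 W = 2689.7394 watt ≈ 2690 watt (4 s.f.).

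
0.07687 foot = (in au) 1.566e-13. Check: 1 foot = 0.3048 m, so 0.07687 foot = 0.07687 * 0.3048 = 0.023429976 m. 1 au = 1.4959787e+11 m, so 0.023429976 m = 0.023429976 / 1.4959787e+11 = 1.5661972e-13 au ≈ 1.566e-13 au (4 s.f.).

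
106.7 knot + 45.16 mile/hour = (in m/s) 75.08. Check: 1 knot = 0.51444444 m/s, so 106.7 knot = 106.7 * 0.51444444 = 54.891222 m/s. 1 mile/hour = 0.44704 m/s, so 45.16 mile/hour = 45.16 * 0.44704 = 20.188326 m/s. Sum: 54.891222 + 20.188326 = 75.079549 m/s. Result: 75.079549 m/s ≈ 75.08 m/s (4 s.f.).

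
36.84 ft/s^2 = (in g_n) 1.145. Check: 1 ft/s^2 = 0.3048 m/s^2, so 36.84 ft/s^2 = 36.84 * 0.3048 = 11.228832 m/s^2. 1 g_n = 9.80665 m/s^2, so 11.228832 m/s^2 = 11.228832 / 9.80665 = 1.1450222 g_n ≈ 1.145 g_n (4 s.f.).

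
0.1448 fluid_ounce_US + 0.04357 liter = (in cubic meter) 1 fluid_ounce_US = 2.957353e-05 m^3, so 0.1448 fluid_ounce_US = 0.1448 * 2.957353e-05 = 4.2822471e-06 m^3. 1 liter = 0.001 m^3, so 0.04357 liter = 0.04357 * 0.001 = 4.357e-05 m^3. Sum: 4.2822471e-06 + 4.357e-05 = 4.7852247e-05 m^3. 4.7852247e-05 m^3 = 4.7852247e-05 cubic meter ≈ 4.785e-05 cubic meter (4 s.f.). Final answer: 4.785e-05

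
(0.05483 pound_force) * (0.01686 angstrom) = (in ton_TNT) 9.828e-23. Check: 1 pound_force = 4.4482216 N, so 0.05483 pound_force = 0.05483 * 4.4482216 = 0.24389599 N. 1 angstrom = 1e-10 m, so 0.01686 angstrom = 0.01686 * 1e-10 = 1.686e-12 m. Combine: 0.24389599 N * 1.686e-12 m = 4.1120864e-13 J. 1 ton_TNT = 4.184e+09 J, so 4.1120864e-13 J = 4.1120864e-13 / 4.184e+09 = 9.8281224e-23 ton_TNT ≈ 9.828e-23 ton_TNT (4 s.f.).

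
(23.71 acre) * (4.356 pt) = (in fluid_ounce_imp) 1 acre = 4046.8564 m^2, so 23.71 acre = 23.71 * 4046.8564 = 95950.966 m^2. 1 pt = 0.00035277778 m, so 4.356 pt = 4.356 * 0.00035277778 = 0.0015367 m. Combine: 95950.966 m^2 * 0.0015367 m = 147.44785 m^3. 1 fluid_ounce_imp = 2.8413063e-05 m^3, so 147.44785 m^3 = 147.44785 / 2.8413063e-05 = 5189438.8 fluid_ounce_imp ≈ 5.189e+06 fluid_ounce_imp (4 s.f.). Final answer: 5.189e+06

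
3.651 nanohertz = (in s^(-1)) 1 nanohertz = 1e-09 Hz, so 3.651 nanohertz = 3.651 * 1e-09 = 3.651e-09 Hz. 3.651e-09 Hz = 3.651e-09 s^(-1). Final answer: 3.651e-09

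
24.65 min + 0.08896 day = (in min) 1 min = 60 s, so 24.65 min = 24.65 * 60 = 1479 s. 1 day = 86400 s, so 0.08896 day = 0.08896 * 86400 = 7686.144 s. Sum: 1479 + 7686.144 = 9165.144 s. 1 min = 60 s, so 9165.144 s = 9165.144 / 60 = 152.7524 min ≈ 152.8 min (4 s.f.). Final answer: 152.8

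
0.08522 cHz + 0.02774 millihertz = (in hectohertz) 1 cHz = 0.01 Hz, so 0.08522 cHz = 0.08522 * 0.01 = 0.0008522 Hz. 1 millihertz = 0.001 Hz, so 0.02774 millihertz = 0.02774 * 0.001 = 2.774e-05 Hz. Sum: 0.0008522 + 2.774e-05 = 0.00087994 Hz. 1 hectohertz = 100 Hz, so 0.00087994 Hz = 0.00087994 / 100 = 8.7994e-06 hectohertz ≈ 8.799e-06 hectohertz (4 s.f.). Final answer: 8.799e-06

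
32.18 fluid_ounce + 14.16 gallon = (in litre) 54.55. Check: 1 fluid_ounce = 2.957353e-05 m^3, so 32.18 fluid_ounce = 32.18 * 2.957353e-05 = 0.00095167618 m^3. 1 gallon = 0.0037854118 m^3, so 14.16 gallon = 14.16 * 0.0037854118 = 0.053601431 m^3. Sum: 0.00095167618 + 0.053601431 = 0.054553107 m^3. 1 litre = 0.001 m^3, so 0.054553107 m^3 = 0.054553107 / 0.001 = 54.553107 litre ≈ 54.55 litre (4 s.f.).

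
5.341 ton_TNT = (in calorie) 1 ton_TNT = 4.184e+09 J, so 5.341 ton_TNT = 5.341 * 4.184e+09 = 2.2346744e+10 J. 1 calorie = 4.184 J, so 2.2346744e+10 J = 2.2346744e+10 / 4.184 = 5.341e+09 calorie. Final answer: 5.341e+09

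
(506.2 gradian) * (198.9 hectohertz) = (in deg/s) 9.061e+06. Check: 1 gradian = 0.015707963 rad, so 506.2 gradian = 506.2 * 0.015707963 = 7.951371 rad. 1 hectohertz = 100 Hz, so 198.9 hectohertz = 198.9 * 100 = 19890 Hz. Combine: 7.951371 rad * 19890 Hz = 158152.77 rad/s. 1 deg/s = 0.017453293 rad/s, so 158152.77 rad/s = 158152.77 / 0.017453293 = 9061486.2 deg/s ≈ 9.061e+06 deg/s (4 s.f.).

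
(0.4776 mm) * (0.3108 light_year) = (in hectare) 1.404e+08. Check: 1 mm = 0.001 m, so 0.4776 mm = 0.4776 * 0.001 = 0.0004776 m. 1 light_year = 9.4607305e+15 m, so 0.3108 light_year = 0.3108 * 9.4607305e+15 = 2.940395e+15 m. Combine: 0.0004776 m * 2.940395e+15 m = 1.4043327e+12 m^2. 1 hectare = 10000 m^2, so 1.4043327e+12 m^2 = 1.4043327e+12 / 10000 = 1.4043327e+08 hectare ≈ 1.404e+08 hectare (4 s.f.).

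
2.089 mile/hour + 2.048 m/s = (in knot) 1 mile/hour = 0.44704 m/s, so 2.089 mile/hour = 2.089 * 0.44704 = 0.93386656 m/s. 2.048 m/s is already in m/s. Sum: 0.93386656 + 2.048 = 2.9818666 m/s. 1 knot = 0.51444444 m/s, so 2.9818666 m/s = 2.9818666 / 0.51444444 = 5.7962849 knot ≈ 5.796 knot (4 s.f.). Final answer: 5.796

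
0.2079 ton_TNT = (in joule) 1 ton_TNT = 4.184e+09 J, so 0.2079 ton_TNT = 0.2079 * 4.184e+09 = 8.698536e+08 J. 8.698536e+08 J = 8.698536e+08 joule ≈ 8.699e+08 joule (4 s.f.). Final answer: 8.699e+08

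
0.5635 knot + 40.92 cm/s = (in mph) 1.564. Check: 1 knot = 0.51444444 m/s, so 0.5635 knot = 0.5635 * 0.51444444 = 0.28988944 m/s. 1 cm/s = 0.01 m/s, so 40.92 cm/s = 40.92 * 0.01 = 0.4092 m/s. Sum: 0.28988944 + 0.4092 = 0.69908944 m/s. 1 mph = 0.44704 m/s, so 0.69908944 m/s = 0.69908944 / 0.44704 = 1.5638185 mph ≈ 1.564 mph (4 s.f.).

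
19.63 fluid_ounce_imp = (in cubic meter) 1 fluid_ounce_imp = 2.8413063e-05 m^3, so 19.63 fluid_ounce_imp = 19.63 * 2.8413063e-05 = 0.00055774842 m^3. 0.00055774842 m^3 = 0.00055774842 cubic meter ≈ 0.0005577 cubic meter (4 s.f.). Final answer: 0.0005577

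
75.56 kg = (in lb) 166.6. Check: 1 lb = 0.45359237 kg, so 75.56 kg = 75.56 / 0.45359237 = 166.58129 lb ≈ 166.6 lb (4 s.f.).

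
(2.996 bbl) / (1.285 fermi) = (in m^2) 1 bbl = 0.15898729 m^3, so 2.996 bbl = 2.996 * 0.15898729 = 0.47632594 m^3. 1 fermi = 1e-15 m, so 1.285 fermi = 1.285 * 1e-15 = 1.285e-15 m. Combine: 0.47632594 m^3 / 1.285e-15 m = 3.7068166e+14 m^2. Result: 3.7068166e+14 m^2 ≈ 3.707e+14 m^2 (4 s.f.). Final answer: 3.707e+14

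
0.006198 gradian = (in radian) 1 gradian = 0.015707963 rad, so 0.006198 gradian = 0.006198 * 0.015707963 = 9.7357956e-05 rad. 9.7357956e-05 rad = 9.7357956e-05 radian ≈ 9.736e-05 radian (4 s.f.). Final answer: 9.736e-05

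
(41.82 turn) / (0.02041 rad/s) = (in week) 0.02129. Check: 1 turn = 6.2831853 rad, so 41.82 turn = 41.82 * 6.2831853 = 262.76281 rad. 0.02041 rad/s is already in rad/s. Combine: 262.76281 rad / 0.02041 rad/s = 12874.219 s. 1 week = 604800 s, so 12874.219 s = 12874.219 / 604800 = 0.021286738 week ≈ 0.02129 week (4 s.f.).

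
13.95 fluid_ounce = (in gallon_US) 1 fluid_ounce = 2.957353e-05 m^3, so 13.95 fluid_ounce = 13.95 * 2.957353e-05 = 0.00041255074 m^3. 1 gallon_US = 0.0037854118 m^3, so 0.00041255074 m^3 = 0.00041255074 / 0.0037854118 = 0.10898437 gallon_US ≈ 0.109 gallon_US (4 s.f.). Final answer: 0.109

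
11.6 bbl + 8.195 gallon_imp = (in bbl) 11.83. Check: 1 bbl = 0.15898729 m^3, so 11.6 bbl = 11.6 * 0.15898729 = 1.8442526 m^3. 1 gallon_imp = 0.00454609 m^3, so 8.195 gallon_imp = 8.195 * 0.00454609 = 0.037255208 m^3. Sum: 1.8442526 + 0.037255208 = 1.8815078 m^3. 1 bbl = 0.15898729 m^3, so 1.8815078 m^3 = 1.8815078 / 0.15898729 = 11.834328 bbl ≈ 11.83 bbl (4 s.f.).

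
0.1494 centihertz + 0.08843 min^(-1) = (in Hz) 1 centihertz = 0.01 Hz, so 0.1494 centihertz = 0.1494 * 0.01 = 0.001494 Hz. 1 min^(-1) = 0.016666667 Hz, so 0.08843 min^(-1) = 0.08843 * 0.016666667 = 0.0014738333 Hz. Sum: 0.001494 + 0.0014738333 = 0.0029678333 Hz. Result: 0.0029678333 Hz ≈ 0.002968 Hz (4 s.f.). Final answer: 0.002968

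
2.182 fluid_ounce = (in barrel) 0.0004059. Check: 1 fluid_ounce = 2.957353e-05 m^3, so 2.182 fluid_ounce = 2.182 * 2.957353e-05 = 6.4529442e-05 m^3. 1 barrel = 0.15898729 m^3, so 6.4529442e-05 m^3 = 6.4529442e-05 / 0.15898729 = 0.00040587798 barrel ≈ 0.0004059 barrel (4 s.f.).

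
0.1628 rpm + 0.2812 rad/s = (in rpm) 1 rpm = 0.10471976 rad/s, so 0.1628 rpm = 0.1628 * 0.10471976 = 0.017048376 rad/s. 0.2812 rad/s is already in rad/s. Sum: 0.017048376 + 0.2812 = 0.29824838 rad/s. 1 rpm = 0.10471976 rad/s, so 0.29824838 rad/s = 0.29824838 / 0.10471976 = 2.8480622 rpm ≈ 2.848 rpm (4 s.f.). Final answer: 2.848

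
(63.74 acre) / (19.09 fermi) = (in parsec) 437.9. Check: 1 acre = 4046.8564 m^2, so 63.74 acre = 63.74 * 4046.8564 = 257946.63 m^2. 1 fermi = 1e-15 m, so 19.09 fermi = 19.09 * 1e-15 = 1.909e-14 m. Combine: 257946.63 m^2 / 1.909e-14 m = 1.3512133e+19 m. 1 parsec = 3.0856776e+16 m, so 1.3512133e+19 m = 1.3512133e+19 / 3.0856776e+16 = 437.89842 parsec ≈ 437.9 parsec (4 s.f.).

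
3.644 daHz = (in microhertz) 3.644e+07. Check: 1 daHz = 10 Hz, so 3.644 daHz = 3.644 * 10 = 36.44 Hz. 1 microhertz = 1e-06 Hz, so 36.44 Hz = 36.44 / 1e-06 = 36440000 microhertz ≈ 3.644e+07 microhertz (4 s.f.).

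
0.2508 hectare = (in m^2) 1 hectare = 10000 m^2, so 0.2508 hectare = 0.2508 * 10000 = 2508 m^2. Result: 2508 m^2. Final answer: 2508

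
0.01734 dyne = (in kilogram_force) 1 dyne = 1e-05 N, so 0.01734 dyne = 0.01734 * 1e-05 = 1.734e-07 N. 1 kilogram_force = 9.80665 N, so 1.734e-07 N = 1.734e-07 / 9.80665 = 1.7681879e-08 kilogram_force ≈ 1.768e-08 kilogram_force (4 s.f.). Final answer: 1.768e-08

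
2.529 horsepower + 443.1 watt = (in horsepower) 3.123. Check: 1 horsepower = 745.69987 W, so 2.529 horsepower = 2.529 * 745.69987 = 1885.875 W. 443.1 watt = 443.1 W. Sum: 1885.875 + 443.1 = 2328.975 W. 1 horsepower = 745.69987 W, so 2328.975 W = 2328.975 / 745.69987 = 3.1232069 horsepower ≈ 3.123 horsepower (4 s.f.).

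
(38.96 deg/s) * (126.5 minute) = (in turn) 1 deg/s = 0.017453293 rad/s, so 38.96 deg/s = 38.96 * 0.017453293 = 0.67998028 rad/s. 1 minute = 60 s, so 126.5 minute = 126.5 * 60 = 7590 s. Combine: 0.67998028 rad/s * 7590 s = 5161.0503 rad. 1 turn = 6.2831853 rad, so 5161.0503 rad = 5161.0503 / 6.2831853 = 821.40667 turn ≈ 821.4 turn (4 s.f.). Final answer: 821.4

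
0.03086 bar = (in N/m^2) 1 bar = 100000 Pa, so 0.03086 bar = 0.03086 * 100000 = 3086 Pa. 3086 Pa = 3086 N/m^2. Final answer: 3086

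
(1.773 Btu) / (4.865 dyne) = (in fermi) 3.845e+22. Check: 1 Btu = 1055.0559 J, so 1.773 Btu = 1.773 * 1055.0559 = 1870.614 J. 1 dyne = 1e-05 N, so 4.865 dyne = 4.865 * 1e-05 = 4.865e-05 N. Combine: 1870.614 J / 4.865e-05 N = 38450442 m. 1 fermi = 1e-15 m, so 38450442 m = 38450442 / 1e-15 = 3.8450442e+22 fermi ≈ 3.845e+22 fermi (4 s.f.).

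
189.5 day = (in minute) 2.729e+05. Check: 1 day = 86400 s, so 189.5 day = 189.5 * 86400 = 16372800 s. 1 minute = 60 s, so 16372800 s = 16372800 / 60 = 272880 minute ≈ 2.729e+05 minute (4 s.f.).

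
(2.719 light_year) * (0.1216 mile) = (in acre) 1.244e+15. Check: 1 light_year = 9.4607305e+15 m, so 2.719 light_year = 2.719 * 9.4607305e+15 = 2.5723726e+16 m. 1 mile = 1609.344 m, so 0.1216 mile = 0.1216 * 1609.344 = 195.69623 m. Combine: 2.5723726e+16 m * 195.69623 m = 5.0340362e+18 m^2. 1 acre = 4046.8564 m^2, so 5.0340362e+18 m^2 = 5.0340362e+18 / 4046.8564 = 1.2439374e+15 acre ≈ 1.244e+15 acre (4 s.f.).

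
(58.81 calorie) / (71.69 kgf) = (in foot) 1 calorie = 4.184 J, so 58.81 calorie = 58.81 * 4.184 = 246.06104 J. 1 kgf = 9.80665 N, so 71.69 kgf = 71.69 * 9.80665 = 703.03874 N. Combine: 246.06104 J / 703.03874 N = 0.34999642 m. 1 foot = 0.3048 m, so 0.34999642 m = 0.34999642 / 0.3048 = 1.1482822 foot ≈ 1.148 foot (4 s.f.). Final answer: 1.148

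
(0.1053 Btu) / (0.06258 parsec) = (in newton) 5.753e-14. Check: 1 Btu = 1055.0559 J, so 0.1053 Btu = 0.1053 * 1055.0559 = 111.09738 J. 1 parsec = 3.0856776e+16 m, so 0.06258 parsec = 0.06258 * 3.0856776e+16 = 1.931017e+15 m. Combine: 111.09738 J / 1.931017e+15 m = 5.7533092e-14 N. 5.7533092e-14 N = 5.7533092e-14 newton ≈ 5.753e-14 newton (4 s.f.).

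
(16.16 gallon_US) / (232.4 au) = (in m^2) 1.76e-15. Check: 1 gallon_US = 0.0037854118 m^3, so 16.16 gallon_US = 16.16 * 0.0037854118 = 0.061172254 m^3. 1 au = 1.4959787e+11 m, so 232.4 au = 232.4 * 1.4959787e+11 = 3.4766545e+13 m. Combine: 0.061172254 m^3 / 3.4766545e+13 m = 1.7595149e-15 m^2. Result: 1.7595149e-15 m^2 ≈ 1.76e-15 m^2 (4 s.f.).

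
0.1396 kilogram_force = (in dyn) 1 kilogram_force = 9.80665 N, so 0.1396 kilogram_force = 0.1396 * 9.80665 = 1.3690083 N. 1 dyn = 1e-05 N, so 1.3690083 N = 1.3690083 / 1e-05 = 136900.83 dyn ≈ 1.369e+05 dyn (4 s.f.). Final answer: 1.369e+05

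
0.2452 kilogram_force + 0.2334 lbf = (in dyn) 1 kilogram_force = 9.80665 N, so 0.2452 kilogram_force = 0.2452 * 9.80665 = 2.4045906 N. 1 lbf = 4.4482216 N, so 0.2334 lbf = 0.2334 * 4.4482216 = 1.0382149 N. Sum: 2.4045906 + 1.0382149 = 3.4428055 N. 1 dyn = 1e-05 N, so 3.4428055 N = 3.4428055 / 1e-05 = 344280.55 dyn ≈ 3.443e+05 dyn (4 s.f.). Final answer: 3.443e+05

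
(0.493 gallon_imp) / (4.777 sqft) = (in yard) 1 gallon_imp = 0.00454609 m^3, so 0.493 gallon_imp = 0.493 * 0.00454609 = 0.0022412224 m^3. 1 sqft = 0.09290304 m^2, so 4.777 sqft = 4.777 * 0.09290304 = 0.44379782 m^2. Combine: 0.0022412224 m^3 / 0.44379782 m^2 = 0.0050500977 m. 1 yard = 0.9144 m, so 0.0050500977 m = 0.0050500977 / 0.9144 = 0.005522854 yard ≈ 0.005523 yard (4 s.f.). Final answer: 0.005523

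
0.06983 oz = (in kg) 0.00198. Check: 1 oz = 0.028349523 kg, so 0.06983 oz = 0.06983 * 0.028349523 = 0.0019796472 kg. Result: 0.0019796472 kg ≈ 0.00198 kg (4 s.f.).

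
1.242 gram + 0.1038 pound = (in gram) 1 gram = 0.001 kg, so 1.242 gram = 1.242 * 0.001 = 0.001242 kg. 1 pound = 0.45359237 kg, so 0.1038 pound = 0.1038 * 0.45359237 = 0.047082888 kg. Sum: 0.001242 + 0.047082888 = 0.048324888 kg. 1 gram = 0.001 kg, so 0.048324888 kg = 0.048324888 / 0.001 = 48.324888 gram ≈ 48.32 gram (4 s.f.). Final answer: 48.32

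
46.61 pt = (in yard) 0.01798. Check: 1 pt = 0.00035277778 m, so 46.61 pt = 46.61 * 0.00035277778 = 0.016442972 m. 1 yard = 0.9144 m, so 0.016442972 m = 0.016442972 / 0.9144 = 0.017982253 yard ≈ 0.01798 yard (4 s.f.).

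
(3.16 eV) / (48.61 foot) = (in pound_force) 1 eV = 1.6021766e-19 J, so 3.16 eV = 3.16 * 1.6021766e-19 = 5.0628782e-19 J. 1 foot = 0.3048 m, so 48.61 foot = 48.61 * 0.3048 = 14.816328 m. Combine: 5.0628782e-19 J / 14.816328 m = 3.4170937e-20 N. 1 pound_force = 4.4482216 N, so 3.4170937e-20 N = 3.4170937e-20 / 4.4482216 = 7.6819323e-21 pound_force ≈ 7.682e-21 pound_force (4 s.f.). Final answer: 7.682e-21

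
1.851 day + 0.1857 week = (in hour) 75.62. Check: 1 day = 86400 s, so 1.851 day = 1.851 * 86400 = 159926.4 s. 1 week = 604800 s, so 0.1857 week = 0.1857 * 604800 = 112311.36 s. Sum: 159926.4 + 112311.36 = 272237.76 s. 1 hour = 3600 s, so 272237.76 s = 272237.76 / 3600 = 75.6216 hour ≈ 75.62 hour (4 s.f.).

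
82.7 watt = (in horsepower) 82.7 watt = 82.7 W. 1 horsepower = 745.69987 W, so 82.7 W = 82.7 / 745.69987 = 0.11090253 horsepower ≈ 0.1109 horsepower (4 s.f.). Final answer: 0.1109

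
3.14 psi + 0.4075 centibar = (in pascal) 1 psi = 6894.7573 Pa, so 3.14 psi = 3.14 * 6894.7573 = 21649.538 Pa. 1 centibar = 1000 Pa, so 0.4075 centibar = 0.4075 * 1000 = 407.5 Pa. Sum: 21649.538 + 407.5 = 22057.038 Pa. 22057.038 Pa = 22057.038 pascal ≈ 2.206e+04 pascal (4 s.f.). Final answer: 2.206e+04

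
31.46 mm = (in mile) 1.955e-05. Check: 1 mm = 0.001 m, so 31.46 mm = 31.46 * 0.001 = 0.03146 m. 1 mile = 1609.344 m, so 0.03146 m = 0.03146 / 1609.344 = 1.9548338e-05 mile ≈ 1.955e-05 mile (4 s.f.).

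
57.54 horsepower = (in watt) 1 horsepower = 745.69987 W, so 57.54 horsepower = 57.54 * 745.69987 = 42907.571 W. 42907.571 W = 42907.571 watt ≈ 4.291e+04 watt (4 s.f.). Final answer: 4.291e+04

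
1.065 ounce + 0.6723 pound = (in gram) 1 ounce = 0.028349523 kg, so 1.065 ounce = 1.065 * 0.028349523 = 0.030192242 kg. 1 pound = 0.45359237 kg, so 0.6723 pound = 0.6723 * 0.45359237 = 0.30495015 kg. Sum: 0.030192242 + 0.30495015 = 0.33514239 kg. 1 gram = 0.001 kg, so 0.33514239 kg = 0.33514239 / 0.001 = 335.14239 gram ≈ 335.1 gram (4 s.f.). Final answer: 335.1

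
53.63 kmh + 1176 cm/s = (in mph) 59.63. Check: 1 kmh = 0.27777778 m/s, so 53.63 kmh = 53.63 * 0.27777778 = 14.897222 m/s. 1 cm/s = 0.01 m/s, so 1176 cm/s = 1176 * 0.01 = 11.76 m/s. Sum: 14.897222 + 11.76 = 26.657222 m/s. 1 mph = 0.44704 m/s, so 26.657222 m/s = 26.657222 / 0.44704 = 59.630508 mph ≈ 59.63 mph (4 s.f.).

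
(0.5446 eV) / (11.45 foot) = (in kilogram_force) 2.549e-21. Check: 1 eV = 1.6021766e-19 J, so 0.5446 eV = 0.5446 * 1.6021766e-19 = 8.7254539e-20 J. 1 foot = 0.3048 m, so 11.45 foot = 11.45 * 0.3048 = 3.48996 m. Combine: 8.7254539e-20 J / 3.48996 m = 2.5001587e-20 N. 1 kilogram_force = 9.80665 N, so 2.5001587e-20 N = 2.5001587e-20 / 9.80665 = 2.5494524e-21 kilogram_force ≈ 2.549e-21 kilogram_force (4 s.f.).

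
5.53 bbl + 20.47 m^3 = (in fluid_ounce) 1 bbl = 0.15898729 m^3, so 5.53 bbl = 5.53 * 0.15898729 = 0.87919974 m^3. 20.47 m^3 is already in m^3. Sum: 0.87919974 + 20.47 = 21.3492 m^3. 1 fluid_ounce = 2.957353e-05 m^3, so 21.3492 m^3 = 21.3492 / 2.957353e-05 = 721902.32 fluid_ounce ≈ 7.219e+05 fluid_ounce (4 s.f.). Final answer: 7.219e+05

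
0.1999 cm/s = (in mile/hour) 0.004472. Check: 1 cm/s = 0.01 m/s, so 0.1999 cm/s = 0.1999 * 0.01 = 0.001999 m/s. 1 mile/hour = 0.44704 m/s, so 0.001999 m/s = 0.001999 / 0.44704 = 0.0044716356 mile/hour ≈ 0.004472 mile/hour (4 s.f.).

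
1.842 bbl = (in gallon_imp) 64.42. Check: 1 bbl = 0.15898729 m^3, so 1.842 bbl = 1.842 * 0.15898729 = 0.2928546 m^3. 1 gallon_imp = 0.00454609 m^3, so 0.2928546 m^3 = 0.2928546 / 0.00454609 = 64.419006 gallon_imp ≈ 64.42 gallon_imp (4 s.f.).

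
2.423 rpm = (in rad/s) 1 rpm = 0.10471976 rad/s, so 2.423 rpm = 2.423 * 0.10471976 = 0.25373597 rad/s. Result: 0.25373597 rad/s ≈ 0.2537 rad/s (4 s.f.). Final answer: 0.2537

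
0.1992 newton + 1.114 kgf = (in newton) 0.1992 newton = 0.1992 N. 1 kgf = 9.80665 N, so 1.114 kgf = 1.114 * 9.80665 = 10.924608 N. Sum: 0.1992 + 10.924608 = 11.123808 N. 11.123808 N = 11.123808 newton ≈ 11.12 newton (4 s.f.). Final answer: 11.12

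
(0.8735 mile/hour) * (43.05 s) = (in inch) 661.8. Check: 1 mile/hour = 0.44704 m/s, so 0.8735 mile/hour = 0.8735 * 0.44704 = 0.39048944 m/s. 43.05 s is already in s. Combine: 0.39048944 m/s * 43.05 s = 16.81057 m. 1 inch = 0.0254 m, so 16.81057 m = 16.81057 / 0.0254 = 661.83348 inch ≈ 661.8 inch (4 s.f.).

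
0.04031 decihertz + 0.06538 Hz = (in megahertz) 1 decihertz = 0.1 Hz, so 0.04031 decihertz = 0.04031 * 0.1 = 0.004031 Hz. 0.06538 Hz is already in Hz. Sum: 0.004031 + 0.06538 = 0.069411 Hz. 1 megahertz = 1000000 Hz, so 0.069411 Hz = 0.069411 / 1000000 = 6.9411e-08 megahertz ≈ 6.941e-08 megahertz (4 s.f.). Final answer: 6.941e-08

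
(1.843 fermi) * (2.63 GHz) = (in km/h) 1 fermi = 1e-15 m, so 1.843 fermi = 1.843 * 1e-15 = 1.843e-15 m. 1 GHz = 1e+09 Hz, so 2.63 GHz = 2.63 * 1e+09 = 2.63e+09 Hz. Combine: 1.843e-15 m * 2.63e+09 Hz = 4.84709e-06 m/s. 1 km/h = 0.27777778 m/s, so 4.84709e-06 m/s = 4.84709e-06 / 0.27777778 = 1.7449524e-05 km/h ≈ 1.745e-05 km/h (4 s.f.). Final answer: 1.745e-05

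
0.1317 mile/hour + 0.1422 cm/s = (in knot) 0.1172. Check: 1 mile/hour = 0.44704 m/s, so 0.1317 mile/hour = 0.1317 * 0.44704 = 0.058875168 m/s. 1 cm/s = 0.01 m/s, so 0.1422 cm/s = 0.1422 * 0.01 = 0.001422 m/s. Sum: 0.058875168 + 0.001422 = 0.060297168 m/s. 1 knot = 0.51444444 m/s, so 0.060297168 m/s = 0.060297168 / 0.51444444 = 0.11720832 knot ≈ 0.1172 knot (4 s.f.).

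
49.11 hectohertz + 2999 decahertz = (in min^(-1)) 2.094e+06. Check: 1 hectohertz = 100 Hz, so 49.11 hectohertz = 49.11 * 100 = 4911 Hz. 1 decahertz = 10 Hz, so 2999 decahertz = 2999 * 10 = 29990 Hz. Sum: 4911 + 29990 = 34901 Hz. 1 min^(-1) = 0.016666667 Hz, so 34901 Hz = 34901 / 0.016666667 = 2094060 min^(-1) ≈ 2.094e+06 min^(-1) (4 s.f.).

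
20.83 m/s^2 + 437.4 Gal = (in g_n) 20.83 m/s^2 is already in m/s^2. 1 Gal = 0.01 m/s^2, so 437.4 Gal = 437.4 * 0.01 = 4.374 m/s^2. Sum: 20.83 + 4.374 = 25.204 m/s^2. 1 g_n = 9.80665 m/s^2, so 25.204 m/s^2 = 25.204 / 9.80665 = 2.5700927 g_n ≈ 2.57 g_n (4 s.f.). Final answer: 2.57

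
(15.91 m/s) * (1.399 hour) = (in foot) 15.91 m/s is already in m/s. 1 hour = 3600 s, so 1.399 hour = 1.399 * 3600 = 5036.4 s. Combine: 15.91 m/s * 5036.4 s = 80129.124 m. 1 foot = 0.3048 m, so 80129.124 m = 80129.124 / 0.3048 = 262890.83 foot ≈ 2.629e+05 foot (4 s.f.). Final answer: 2.629e+05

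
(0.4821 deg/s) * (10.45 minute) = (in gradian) 1 deg/s = 0.017453293 rad/s, so 0.4821 deg/s = 0.4821 * 0.017453293 = 0.0084142323 rad/s. 1 minute = 60 s, so 10.45 minute = 10.45 * 60 = 627 s. Combine: 0.0084142323 rad/s * 627 s = 5.2757237 rad. 1 gradian = 0.015707963 rad, so 5.2757237 rad = 5.2757237 / 0.015707963 = 335.863 gradian ≈ 335.9 gradian (4 s.f.). Final answer: 335.9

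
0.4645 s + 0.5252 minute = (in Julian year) 1.013e-06. Check: 0.4645 s is already in s. 1 minute = 60 s, so 0.5252 minute = 0.5252 * 60 = 31.512 s. Sum: 0.4645 + 31.512 = 31.9765 s. 1 Julian year = 31557600 s, so 31.9765 s = 31.9765 / 31557600 = 1.0132741e-06 Julian year ≈ 1.013e-06 Julian year (4 s.f.).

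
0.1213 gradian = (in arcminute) 6.55. Check: 1 gradian = 0.015707963 rad, so 0.1213 gradian = 0.1213 * 0.015707963 = 0.0019053759 rad. 1 arcminute = 0.00029088821 rad, so 0.0019053759 rad = 0.0019053759 / 0.00029088821 = 6.5502 arcminute ≈ 6.55 arcminute (4 s.f.).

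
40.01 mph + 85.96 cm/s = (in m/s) 18.75. Check: 1 mph = 0.44704 m/s, so 40.01 mph = 40.01 * 0.44704 = 17.88607 m/s. 1 cm/s = 0.01 m/s, so 85.96 cm/s = 85.96 * 0.01 = 0.8596 m/s. Sum: 17.88607 + 0.8596 = 18.74567 m/s. Result: 18.74567 m/s ≈ 18.75 m/s (4 s.f.).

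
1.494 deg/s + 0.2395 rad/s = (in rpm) 1 deg/s = 0.017453293 rad/s, so 1.494 deg/s = 1.494 * 0.017453293 = 0.026075219 rad/s. 0.2395 rad/s is already in rad/s. Sum: 0.026075219 + 0.2395 = 0.26557522 rad/s. 1 rpm = 0.10471976 rad/s, so 0.26557522 rad/s = 0.26557522 / 0.10471976 = 2.5360565 rpm ≈ 2.536 rpm (4 s.f.). Final answer: 2.536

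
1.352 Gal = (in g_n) 0.001379. Check: 1 Gal = 0.01 m/s^2, so 1.352 Gal = 1.352 * 0.01 = 0.01352 m/s^2. 1 g_n = 9.80665 m/s^2, so 0.01352 m/s^2 = 0.01352 / 9.80665 = 0.0013786563 g_n ≈ 0.001379 g_n (4 s.f.).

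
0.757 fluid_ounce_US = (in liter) 0.02239. Check: 1 fluid_ounce_US = 2.957353e-05 m^3, so 0.757 fluid_ounce_US = 0.757 * 2.957353e-05 = 2.2387162e-05 m^3. 1 liter = 0.001 m^3, so 2.2387162e-05 m^3 = 2.2387162e-05 / 0.001 = 0.022387162 liter ≈ 0.02239 liter (4 s.f.).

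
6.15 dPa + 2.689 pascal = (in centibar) 0.003304. Check: 1 dPa = 0.1 Pa, so 6.15 dPa = 6.15 * 0.1 = 0.615 Pa. 2.689 pascal = 2.689 Pa. Sum: 0.615 + 2.689 = 3.304 Pa. 1 centibar = 1000 Pa, so 3.304 Pa = 3.304 / 1000 = 0.003304 centibar.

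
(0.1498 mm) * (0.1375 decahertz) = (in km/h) 1 mm = 0.001 m, so 0.1498 mm = 0.1498 * 0.001 = 0.0001498 m. 1 decahertz = 10 Hz, so 0.1375 decahertz = 0.1375 * 10 = 1.375 Hz. Combine: 0.0001498 m * 1.375 Hz = 0.000205975 m/s. 1 km/h = 0.27777778 m/s, so 0.000205975 m/s = 0.000205975 / 0.27777778 = 0.00074151 km/h ≈ 0.0007415 km/h (4 s.f.). Final answer: 0.0007415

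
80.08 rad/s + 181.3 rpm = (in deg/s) 80.08 rad/s is already in rad/s. 1 rpm = 0.10471976 rad/s, so 181.3 rpm = 181.3 * 0.10471976 = 18.985692 rad/s. Sum: 80.08 + 18.985692 = 99.065692 rad/s. 1 deg/s = 0.017453293 rad/s, so 99.065692 rad/s = 99.065692 / 0.017453293 = 5676.046 deg/s ≈ 5676 deg/s (4 s.f.). Final answer: 5676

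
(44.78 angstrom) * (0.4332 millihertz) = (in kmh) 6.984e-12. Check: 1 angstrom = 1e-10 m, so 44.78 angstrom = 44.78 * 1e-10 = 4.478e-09 m. 1 millihertz = 0.001 Hz, so 0.4332 millihertz = 0.4332 * 0.001 = 0.0004332 Hz. Combine: 4.478e-09 m * 0.0004332 Hz = 1.9398696e-12 m/s. 1 kmh = 0.27777778 m/s, so 1.9398696e-12 m/s = 1.9398696e-12 / 0.27777778 = 6.9835306e-12 kmh ≈ 6.984e-12 kmh (4 s.f.).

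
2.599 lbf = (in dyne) 1 lbf = 4.4482216 N, so 2.599 lbf = 2.599 * 4.4482216 = 11.560928 N. 1 dyne = 1e-05 N, so 11.560928 N = 11.560928 / 1e-05 = 1156092.8 dyne ≈ 1.156e+06 dyne (4 s.f.). Final answer: 1.156e+06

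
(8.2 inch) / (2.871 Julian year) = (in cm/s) 1 inch = 0.0254 m, so 8.2 inch = 8.2 * 0.0254 = 0.20828 m. 1 Julian year = 31557600 s, so 2.871 Julian year = 2.871 * 31557600 = 90601870 s. Combine: 0.20828 m / 90601870 s = 2.2988488e-09 m/s. 1 cm/s = 0.01 m/s, so 2.2988488e-09 m/s = 2.2988488e-09 / 0.01 = 2.2988488e-07 cm/s ≈ 2.299e-07 cm/s (4 s.f.). Final answer: 2.299e-07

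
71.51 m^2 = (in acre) 1 acre = 4046.8564 m^2, so 71.51 m^2 = 71.51 / 4046.8564 = 0.017670506 acre ≈ 0.01767 acre (4 s.f.). Final answer: 0.01767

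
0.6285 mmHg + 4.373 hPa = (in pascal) 1 mmHg = 133.32237 Pa, so 0.6285 mmHg = 0.6285 * 133.32237 = 83.793109 Pa. 1 hPa = 100 Pa, so 4.373 hPa = 4.373 * 100 = 437.3 Pa. Sum: 83.793109 + 437.3 = 521.09311 Pa. 521.09311 Pa = 521.09311 pascal ≈ 521.1 pascal (4 s.f.). Final answer: 521.1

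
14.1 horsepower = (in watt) 1 horsepower = 745.69987 W, so 14.1 horsepower = 14.1 * 745.69987 = 10514.368 W. 10514.368 W = 10514.368 watt ≈ 1.051e+04 watt (4 s.f.). Final answer: 1.051e+04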